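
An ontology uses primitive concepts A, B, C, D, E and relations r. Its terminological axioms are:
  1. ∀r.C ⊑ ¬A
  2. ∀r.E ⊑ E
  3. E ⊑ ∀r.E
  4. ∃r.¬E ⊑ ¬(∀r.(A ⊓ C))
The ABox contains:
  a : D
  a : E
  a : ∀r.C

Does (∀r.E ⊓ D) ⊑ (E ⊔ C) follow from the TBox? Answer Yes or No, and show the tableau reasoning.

Yes

1. (∀r.E ⊓ D) ⊑ (E ⊔ C)  ⇔  ((∀r.E ⊓ D) ⊓ (¬E ⊓ ¬C)) unsat w.r.t. T
   all branches close; clash {E, ¬E} at x₀
2. Hence (∀r.E ⊓ D) ⊑ (E ⊔ C): entailed.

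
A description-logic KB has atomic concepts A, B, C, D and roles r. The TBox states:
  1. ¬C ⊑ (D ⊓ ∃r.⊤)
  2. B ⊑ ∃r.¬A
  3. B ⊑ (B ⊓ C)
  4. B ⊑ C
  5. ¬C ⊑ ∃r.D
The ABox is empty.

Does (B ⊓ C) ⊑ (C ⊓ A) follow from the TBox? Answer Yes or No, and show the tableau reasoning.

No

1. (B ⊓ C) ⊑ (C ⊓ A)  ⇔  ((B ⊓ C) ⊓ (¬C ⊔ ¬A)) unsat w.r.t. T
   apply at x₀: B⊑∃r.¬A
   open: L(x₀) ⊇ {B, C, ¬A, ∃r.¬A} (+ ∃-successors)
2. Hence (B ⊓ C) ⊑ (C ⊓ A): not entailed.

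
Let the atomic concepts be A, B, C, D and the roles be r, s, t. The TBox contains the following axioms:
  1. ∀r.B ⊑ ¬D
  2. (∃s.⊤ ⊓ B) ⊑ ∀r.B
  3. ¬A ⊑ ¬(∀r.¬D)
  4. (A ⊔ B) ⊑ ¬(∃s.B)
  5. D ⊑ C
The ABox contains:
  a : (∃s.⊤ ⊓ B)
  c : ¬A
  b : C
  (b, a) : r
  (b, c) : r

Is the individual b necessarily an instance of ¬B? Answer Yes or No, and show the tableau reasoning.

1. b : ¬B?  L(b) = {C} ∪ {B}
   open: L(b) ⊇ {A, B, C, ∀s.¬B, ∀s.⊥, …} (+ ∃-successors) — b ∉ ¬B possible
2. Hence b : ¬B: not entailed.

No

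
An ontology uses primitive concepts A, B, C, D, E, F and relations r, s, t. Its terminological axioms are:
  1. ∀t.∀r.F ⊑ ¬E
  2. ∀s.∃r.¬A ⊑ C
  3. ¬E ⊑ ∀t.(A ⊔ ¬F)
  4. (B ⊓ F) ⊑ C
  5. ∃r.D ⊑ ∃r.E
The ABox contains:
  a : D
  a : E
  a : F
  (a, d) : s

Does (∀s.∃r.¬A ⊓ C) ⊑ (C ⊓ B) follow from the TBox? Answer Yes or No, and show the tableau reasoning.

No

1. (∀s.∃r.¬A ⊓ C) ⊑ (C ⊓ B)  ⇔  ((∀s.∃r.¬A ⊓ C) ⊓ (¬C ⊔ ¬B)) unsat w.r.t. T
   open: L(x₀) ⊇ {C, E, ¬B, ∀r.¬D, ∀s.∃r.¬A, …} (+ ∃-successors)
2. Hence (∀s.∃r.¬A ⊓ C) ⊑ (C ⊓ B): not entailed.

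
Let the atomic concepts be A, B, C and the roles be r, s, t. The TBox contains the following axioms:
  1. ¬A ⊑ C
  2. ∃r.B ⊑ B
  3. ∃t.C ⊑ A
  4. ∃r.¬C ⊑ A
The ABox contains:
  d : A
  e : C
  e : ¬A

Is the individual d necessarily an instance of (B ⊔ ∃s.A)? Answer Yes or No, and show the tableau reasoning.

No

1. d : (B ⊔ ∃s.A)?  L(d) = {A} ∪ {(¬B ⊓ ∀s.¬A)}
   open: L(d) ⊇ {A, ¬B, ∀r.¬B, ∀s.¬A} — d ∉ (B ⊔ ∃s.A) possible
2. Hence d : (B ⊔ ∃s.A): not entailed.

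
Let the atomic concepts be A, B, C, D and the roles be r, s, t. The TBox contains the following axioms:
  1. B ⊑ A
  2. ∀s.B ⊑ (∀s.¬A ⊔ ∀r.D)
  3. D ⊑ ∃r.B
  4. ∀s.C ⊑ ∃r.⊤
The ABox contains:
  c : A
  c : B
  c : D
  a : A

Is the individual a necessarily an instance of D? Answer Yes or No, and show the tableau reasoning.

1. a : D?  L(a) = {A} ∪ {¬D}
   open: L(a) ⊇ {A, ¬D, ∃s.¬B, ∃s.¬C} (+ ∃-successors) — a ∉ D possible
2. Hence a : D: not entailed.

No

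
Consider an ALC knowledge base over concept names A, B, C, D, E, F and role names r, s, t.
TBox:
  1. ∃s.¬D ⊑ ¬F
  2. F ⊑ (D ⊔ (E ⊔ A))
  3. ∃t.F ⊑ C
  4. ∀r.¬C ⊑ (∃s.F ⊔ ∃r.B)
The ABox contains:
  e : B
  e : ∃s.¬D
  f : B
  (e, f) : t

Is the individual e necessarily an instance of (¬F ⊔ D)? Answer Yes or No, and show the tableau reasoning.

1. e : (¬F ⊔ D)?  L(e) = {B, ∃s.¬D} ∪ {(F ⊓ ¬D)}
   clash {F, ¬F} at e — e ∈ (¬F ⊔ D)
2. Hence e : (¬F ⊔ D): entailed.

Yes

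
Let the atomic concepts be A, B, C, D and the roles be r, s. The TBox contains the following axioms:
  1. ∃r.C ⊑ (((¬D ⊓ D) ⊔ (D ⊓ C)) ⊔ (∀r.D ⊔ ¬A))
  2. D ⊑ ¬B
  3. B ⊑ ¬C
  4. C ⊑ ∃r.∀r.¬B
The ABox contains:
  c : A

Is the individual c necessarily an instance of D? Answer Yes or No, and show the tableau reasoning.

No

1. c : D?  L(c) = {A} ∪ {¬D}
   open: L(c) ⊇ {A, ¬B, ¬C, ¬D, ∀r.¬C} — c ∉ D possible
2. Hence c : D: not entailed.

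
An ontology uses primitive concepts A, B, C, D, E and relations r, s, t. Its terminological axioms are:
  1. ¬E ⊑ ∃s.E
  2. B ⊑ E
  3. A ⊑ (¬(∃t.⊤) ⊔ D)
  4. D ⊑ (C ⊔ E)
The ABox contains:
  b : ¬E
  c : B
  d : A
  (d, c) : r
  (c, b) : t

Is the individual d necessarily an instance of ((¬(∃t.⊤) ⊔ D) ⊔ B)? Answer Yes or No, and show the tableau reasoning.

1. d : ((¬(∃t.⊤) ⊔ D) ⊔ B)?  L(d) = {A} ∪ {((∃t.⊤ ⊓ ¬D) ⊓ ¬B)}
   clash {D, ¬D} at d — d ∈ ((¬(∃t.⊤) ⊔ D) ⊔ B)
2. Hence d : ((¬(∃t.⊤) ⊔ D) ⊔ B): entailed.

Yes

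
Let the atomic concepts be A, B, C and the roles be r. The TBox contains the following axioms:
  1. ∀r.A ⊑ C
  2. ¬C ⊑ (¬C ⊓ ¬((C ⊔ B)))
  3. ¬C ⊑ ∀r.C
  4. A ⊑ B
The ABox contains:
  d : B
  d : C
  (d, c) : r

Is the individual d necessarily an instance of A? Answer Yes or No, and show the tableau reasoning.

1. d : A?  L(d) = {B, C} ∪ {¬A}
   open: L(d) ⊇ {B, C, ¬A} — d ∉ A possible
2. Hence d : A: not entailed.

No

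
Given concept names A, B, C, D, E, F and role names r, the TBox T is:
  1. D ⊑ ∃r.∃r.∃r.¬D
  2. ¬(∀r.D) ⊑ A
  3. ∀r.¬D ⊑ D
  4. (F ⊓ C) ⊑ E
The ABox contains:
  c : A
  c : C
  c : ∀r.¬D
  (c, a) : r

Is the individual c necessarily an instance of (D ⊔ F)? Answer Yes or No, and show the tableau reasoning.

Yes

1. c : (D ⊔ F)?  L(c) = {A, C, ∀r.¬D} ∪ {(¬D ⊓ ¬F)}
   clash {D, ¬D} at c — c ∈ (D ⊔ F)
2. Hence c : (D ⊔ F): entailed.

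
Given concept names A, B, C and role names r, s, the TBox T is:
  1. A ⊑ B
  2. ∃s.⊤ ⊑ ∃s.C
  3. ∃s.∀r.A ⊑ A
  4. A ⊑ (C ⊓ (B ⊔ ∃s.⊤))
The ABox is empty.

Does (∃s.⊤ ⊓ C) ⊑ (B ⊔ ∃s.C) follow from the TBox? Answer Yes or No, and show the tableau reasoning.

1. (∃s.⊤ ⊓ C) ⊑ (B ⊔ ∃s.C)  ⇔  ((∃s.⊤ ⊓ C) ⊓ (¬B ⊓ ∀s.¬C)) unsat w.r.t. T
   all branches close; clash {B, ¬B} at x₀
2. Hence (∃s.⊤ ⊓ C) ⊑ (B ⊔ ∃s.C): entailed.

Yes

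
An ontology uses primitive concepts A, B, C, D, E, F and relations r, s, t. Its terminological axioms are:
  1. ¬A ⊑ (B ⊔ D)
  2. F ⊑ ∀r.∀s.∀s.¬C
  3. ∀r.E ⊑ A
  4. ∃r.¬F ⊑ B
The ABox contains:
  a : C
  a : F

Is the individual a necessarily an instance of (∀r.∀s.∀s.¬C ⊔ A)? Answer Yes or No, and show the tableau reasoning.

1. a : (∀r.∀s.∀s.¬C ⊔ A)?  L(a) = {C, F} ∪ {(∃r.∃s.∃s.C ⊓ ¬A)}
   clash {A, ¬A} at a — a ∈ (∀r.∀s.∀s.¬C ⊔ A)
2. Hence a : (∀r.∀s.∀s.¬C ⊔ A): entailed.

Yes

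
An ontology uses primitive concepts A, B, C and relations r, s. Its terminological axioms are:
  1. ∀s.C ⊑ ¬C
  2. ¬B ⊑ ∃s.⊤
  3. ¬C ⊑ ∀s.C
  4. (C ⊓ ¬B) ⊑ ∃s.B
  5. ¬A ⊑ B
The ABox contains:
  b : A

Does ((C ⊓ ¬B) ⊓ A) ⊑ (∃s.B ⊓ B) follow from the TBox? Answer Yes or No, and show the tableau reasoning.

1. ((C ⊓ ¬B) ⊓ A) ⊑ (∃s.B ⊓ B)  ⇔  (((C ⊓ ¬B) ⊓ A) ⊓ (∀s.¬B ⊔ ¬B)) unsat w.r.t. T
   apply at x₀: ¬B⊑∃s.⊤; (C ⊓ ¬B)⊑∃s.B
   open: L(x₀) ⊇ {A, C, ¬B, ∃s.B, ∃s.¬C, …} (+ ∃-successors)
2. Hence ((C ⊓ ¬B) ⊓ A) ⊑ (∃s.B ⊓ B): not entailed.

No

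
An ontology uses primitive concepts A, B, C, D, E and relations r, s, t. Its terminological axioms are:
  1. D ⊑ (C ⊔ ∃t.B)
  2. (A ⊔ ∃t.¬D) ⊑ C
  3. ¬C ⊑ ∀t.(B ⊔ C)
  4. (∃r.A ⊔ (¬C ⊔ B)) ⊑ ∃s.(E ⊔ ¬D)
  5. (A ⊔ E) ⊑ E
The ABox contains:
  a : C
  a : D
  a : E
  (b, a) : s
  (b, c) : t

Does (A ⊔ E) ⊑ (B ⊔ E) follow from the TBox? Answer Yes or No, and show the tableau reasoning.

1. (A ⊔ E) ⊑ (B ⊔ E)  ⇔  ((A ⊔ E) ⊓ (¬B ⊓ ¬E)) unsat w.r.t. T
   all branches close; clash {E, ¬E} at x₀
2. Hence (A ⊔ E) ⊑ (B ⊔ E): entailed.

Yes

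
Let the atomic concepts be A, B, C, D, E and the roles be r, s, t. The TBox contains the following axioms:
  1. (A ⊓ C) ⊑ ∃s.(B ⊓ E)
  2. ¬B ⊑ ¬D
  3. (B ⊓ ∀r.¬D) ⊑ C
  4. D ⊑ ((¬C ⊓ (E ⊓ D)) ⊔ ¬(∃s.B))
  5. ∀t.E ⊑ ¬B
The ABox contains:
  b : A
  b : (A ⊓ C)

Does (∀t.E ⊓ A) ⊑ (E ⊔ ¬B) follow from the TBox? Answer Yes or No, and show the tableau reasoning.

Yes

1. (∀t.E ⊓ A) ⊑ (E ⊔ ¬B)  ⇔  ((∀t.E ⊓ A) ⊓ (¬E ⊓ B)) unsat w.r.t. T
   all branches close; clash {B, ¬B} at x₀
2. Hence (∀t.E ⊓ A) ⊑ (E ⊔ ¬B): entailed.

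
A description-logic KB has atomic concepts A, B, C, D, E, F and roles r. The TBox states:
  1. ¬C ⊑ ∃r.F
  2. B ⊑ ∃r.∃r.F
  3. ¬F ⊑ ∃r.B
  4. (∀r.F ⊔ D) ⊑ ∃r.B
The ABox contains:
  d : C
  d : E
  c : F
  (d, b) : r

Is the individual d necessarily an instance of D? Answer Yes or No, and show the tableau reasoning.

1. d : D?  L(d) = {C, E} ∪ {¬D}
   open: L(d) ⊇ {C, E, F, ¬B, ¬D, …} (+ ∃-successors) — d ∉ D possible
2. Hence d : D: not entailed.

No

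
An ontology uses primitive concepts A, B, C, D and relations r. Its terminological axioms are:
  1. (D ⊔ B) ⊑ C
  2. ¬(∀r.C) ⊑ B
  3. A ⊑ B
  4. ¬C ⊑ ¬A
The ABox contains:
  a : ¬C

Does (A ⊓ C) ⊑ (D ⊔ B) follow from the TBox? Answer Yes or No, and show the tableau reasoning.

Yes

1. (A ⊓ C) ⊑ (D ⊔ B)  ⇔  ((A ⊓ C) ⊓ (¬D ⊓ ¬B)) unsat w.r.t. T
   all branches close; clash {B, ¬B} at x₀
2. Hence (A ⊓ C) ⊑ (D ⊔ B): entailed.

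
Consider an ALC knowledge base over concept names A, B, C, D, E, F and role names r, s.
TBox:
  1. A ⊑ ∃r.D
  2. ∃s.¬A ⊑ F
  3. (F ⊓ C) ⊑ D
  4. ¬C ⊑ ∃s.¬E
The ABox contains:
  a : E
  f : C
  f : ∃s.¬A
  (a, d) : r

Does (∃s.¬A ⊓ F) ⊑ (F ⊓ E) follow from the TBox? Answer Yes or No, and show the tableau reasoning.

1. (∃s.¬A ⊓ F) ⊑ (F ⊓ E)  ⇔  ((∃s.¬A ⊓ F) ⊓ (¬F ⊔ ¬E)) unsat w.r.t. T
   open: L(x₀) ⊇ {F, ¬A, ¬C, ¬E, ∃s.¬A, …} (+ ∃-successors)
2. Hence (∃s.¬A ⊓ F) ⊑ (F ⊓ E): not entailed.

No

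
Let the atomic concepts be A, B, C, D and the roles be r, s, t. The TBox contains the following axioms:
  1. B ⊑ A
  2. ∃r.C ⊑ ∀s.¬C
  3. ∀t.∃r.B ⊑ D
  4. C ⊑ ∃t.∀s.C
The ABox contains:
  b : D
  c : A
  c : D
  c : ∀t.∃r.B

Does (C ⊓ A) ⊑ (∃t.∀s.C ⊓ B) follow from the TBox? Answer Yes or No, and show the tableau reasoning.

No

1. (C ⊓ A) ⊑ (∃t.∀s.C ⊓ B)  ⇔  ((C ⊓ A) ⊓ (∀t.∃s.¬C ⊔ ¬B)) unsat w.r.t. T
   apply at x₀: C⊑∃t.∀s.C
   open: L(x₀) ⊇ {A, C, ¬B, ∀r.¬C, ∃t.∀r.¬B, …} (+ ∃-successors)
2. Hence (C ⊓ A) ⊑ (∃t.∀s.C ⊓ B): not entailed.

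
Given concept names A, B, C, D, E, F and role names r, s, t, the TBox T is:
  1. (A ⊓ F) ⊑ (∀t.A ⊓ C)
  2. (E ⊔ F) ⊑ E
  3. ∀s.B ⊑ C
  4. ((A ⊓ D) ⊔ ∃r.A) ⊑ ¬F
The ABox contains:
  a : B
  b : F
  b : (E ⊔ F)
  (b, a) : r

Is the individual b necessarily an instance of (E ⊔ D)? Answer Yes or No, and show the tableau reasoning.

Yes

1. b : (E ⊔ D)?  L(b) = {F, (E ⊔ F)} ∪ {(¬E ⊓ ¬D)}
   clash {E, ¬E} at b — b ∈ (E ⊔ D)
2. Hence b : (E ⊔ D): entailed.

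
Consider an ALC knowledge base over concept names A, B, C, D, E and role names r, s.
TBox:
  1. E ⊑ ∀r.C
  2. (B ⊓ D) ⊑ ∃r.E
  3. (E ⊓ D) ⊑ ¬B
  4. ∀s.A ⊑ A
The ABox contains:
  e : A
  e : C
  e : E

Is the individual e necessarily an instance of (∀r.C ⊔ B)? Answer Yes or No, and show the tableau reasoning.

1. e : (∀r.C ⊔ B)?  L(e) = {A, C, E} ∪ {(∃r.¬C ⊓ ¬B)}
   clash {C, ¬C} at an ∃-successor — e ∈ (∀r.C ⊔ B)
2. Hence e : (∀r.C ⊔ B): entailed.

Yes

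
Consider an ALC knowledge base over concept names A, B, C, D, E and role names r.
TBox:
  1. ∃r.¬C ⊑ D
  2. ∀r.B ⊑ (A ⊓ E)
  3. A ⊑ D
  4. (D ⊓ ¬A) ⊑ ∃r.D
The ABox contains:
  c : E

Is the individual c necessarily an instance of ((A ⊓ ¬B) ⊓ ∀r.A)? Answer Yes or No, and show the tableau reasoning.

No

1. c : ((A ⊓ ¬B) ⊓ ∀r.A)?  L(c) = {E} ∪ {((¬A ⊔ B) ⊔ ∃r.¬A)}
   open: L(c) ⊇ {E, ¬A, ¬D, ∀r.C, ∃r.¬B} (+ ∃-successors) — c ∉ ((A ⊓ ¬B) ⊓ ∀r.A) possible
2. Hence c : ((A ⊓ ¬B) ⊓ ∀r.A): not entailed.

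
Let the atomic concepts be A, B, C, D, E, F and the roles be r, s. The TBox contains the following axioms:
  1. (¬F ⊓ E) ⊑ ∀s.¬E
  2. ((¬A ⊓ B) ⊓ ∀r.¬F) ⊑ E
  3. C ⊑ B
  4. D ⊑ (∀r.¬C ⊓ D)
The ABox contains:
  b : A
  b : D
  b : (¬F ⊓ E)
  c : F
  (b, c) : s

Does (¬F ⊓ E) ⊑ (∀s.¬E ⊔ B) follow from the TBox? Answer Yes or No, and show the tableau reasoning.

Yes

1. (¬F ⊓ E) ⊑ (∀s.¬E ⊔ B)  ⇔  ((¬F ⊓ E) ⊓ (∃s.E ⊓ ¬B)) unsat w.r.t. T
   all branches close; clash {B, ¬B} at x₀
2. Hence (¬F ⊓ E) ⊑ (∀s.¬E ⊔ B): entailed.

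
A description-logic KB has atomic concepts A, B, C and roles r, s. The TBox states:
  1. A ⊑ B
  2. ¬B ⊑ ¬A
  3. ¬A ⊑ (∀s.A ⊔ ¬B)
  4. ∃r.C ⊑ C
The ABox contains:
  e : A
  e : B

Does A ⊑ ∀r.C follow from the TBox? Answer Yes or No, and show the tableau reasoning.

1. A ⊑ ∀r.C  ⇔  (A ⊓ ∃r.¬C) unsat w.r.t. T
   apply at x₀: A⊑B
   open: L(x₀) ⊇ {A, B, ∀r.¬C, ∃r.¬C} (+ ∃-successors)
2. Hence A ⊑ ∀r.C: not entailed.

No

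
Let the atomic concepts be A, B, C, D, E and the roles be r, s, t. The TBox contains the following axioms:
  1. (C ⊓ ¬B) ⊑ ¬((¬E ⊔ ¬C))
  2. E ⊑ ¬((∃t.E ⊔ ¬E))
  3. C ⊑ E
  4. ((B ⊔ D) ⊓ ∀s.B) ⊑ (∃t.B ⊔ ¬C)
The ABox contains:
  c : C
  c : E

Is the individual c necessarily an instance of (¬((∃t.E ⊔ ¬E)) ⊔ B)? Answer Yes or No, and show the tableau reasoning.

1. c : (¬((∃t.E ⊔ ¬E)) ⊔ B)?  L(c) = {C, E} ∪ {((∃t.E ⊔ ¬E) ⊓ ¬B)}
   clash {E, ¬E} at c — c ∈ (¬((∃t.E ⊔ ¬E)) ⊔ B)
2. Hence c : (¬((∃t.E ⊔ ¬E)) ⊔ B): entailed.

Yes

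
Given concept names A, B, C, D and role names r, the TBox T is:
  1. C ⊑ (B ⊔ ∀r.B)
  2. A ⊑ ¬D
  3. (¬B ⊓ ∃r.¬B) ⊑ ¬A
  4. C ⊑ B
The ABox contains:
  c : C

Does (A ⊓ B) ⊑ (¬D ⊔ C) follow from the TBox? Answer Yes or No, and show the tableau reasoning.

1. (A ⊓ B) ⊑ (¬D ⊔ C)  ⇔  ((A ⊓ B) ⊓ (D ⊓ ¬C)) unsat w.r.t. T
   all branches close; clash {D, ¬D} at x₀
2. Hence (A ⊓ B) ⊑ (¬D ⊔ C): entailed.

Yes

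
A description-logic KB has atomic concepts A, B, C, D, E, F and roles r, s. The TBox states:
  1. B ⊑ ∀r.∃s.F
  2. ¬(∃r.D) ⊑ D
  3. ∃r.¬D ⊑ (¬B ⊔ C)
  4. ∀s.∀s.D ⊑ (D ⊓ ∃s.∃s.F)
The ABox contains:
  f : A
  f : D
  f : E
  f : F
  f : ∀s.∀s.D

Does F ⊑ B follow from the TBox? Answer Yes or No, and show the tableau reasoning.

No

1. F ⊑ B  ⇔  (F ⊓ ¬B) unsat w.r.t. T
   open: L(x₀) ⊇ {F, ¬B, ∀r.D, ∃r.D, ∃s.∃s.¬D} (+ ∃-successors)
2. Hence F ⊑ B: not entailed.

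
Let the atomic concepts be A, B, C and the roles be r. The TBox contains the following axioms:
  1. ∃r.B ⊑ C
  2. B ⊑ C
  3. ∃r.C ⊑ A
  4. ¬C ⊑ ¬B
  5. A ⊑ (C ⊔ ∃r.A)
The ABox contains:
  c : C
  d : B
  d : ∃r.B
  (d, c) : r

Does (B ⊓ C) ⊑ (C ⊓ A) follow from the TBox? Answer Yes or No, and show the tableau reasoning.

1. (B ⊓ C) ⊑ (C ⊓ A)  ⇔  ((B ⊓ C) ⊓ (¬C ⊔ ¬A)) unsat w.r.t. T
   open: L(x₀) ⊇ {B, C, ¬A, ∀r.¬C}
2. Hence (B ⊓ C) ⊑ (C ⊓ A): not entailed.

No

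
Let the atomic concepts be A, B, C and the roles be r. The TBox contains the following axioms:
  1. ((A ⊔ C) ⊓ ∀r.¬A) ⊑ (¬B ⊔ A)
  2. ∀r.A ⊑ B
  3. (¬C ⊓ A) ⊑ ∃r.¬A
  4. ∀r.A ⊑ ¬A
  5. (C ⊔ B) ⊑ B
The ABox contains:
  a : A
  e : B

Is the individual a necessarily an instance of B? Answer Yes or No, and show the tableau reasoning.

1. a : B?  L(a) = {A} ∪ {¬B}
   open: L(a) ⊇ {A, ¬B, ¬C, ∃r.A, ∃r.¬A} (+ ∃-successors) — a ∉ B possible
2. Hence a : B: not entailed.

No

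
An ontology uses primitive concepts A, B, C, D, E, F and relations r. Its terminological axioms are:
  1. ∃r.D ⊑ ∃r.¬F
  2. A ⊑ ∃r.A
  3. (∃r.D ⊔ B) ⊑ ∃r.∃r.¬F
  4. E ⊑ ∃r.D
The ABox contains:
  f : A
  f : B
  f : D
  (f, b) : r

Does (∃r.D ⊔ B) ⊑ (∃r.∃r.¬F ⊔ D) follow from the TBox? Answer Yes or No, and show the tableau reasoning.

Yes

1. (∃r.D ⊔ B) ⊑ (∃r.∃r.¬F ⊔ D)  ⇔  ((∃r.D ⊔ B) ⊓ (∀r.∀r.F ⊓ ¬D)) unsat w.r.t. T
   all branches close; clash {F, ¬F} at an ∃-successor
2. Hence (∃r.D ⊔ B) ⊑ (∃r.∃r.¬F ⊔ D): entailed.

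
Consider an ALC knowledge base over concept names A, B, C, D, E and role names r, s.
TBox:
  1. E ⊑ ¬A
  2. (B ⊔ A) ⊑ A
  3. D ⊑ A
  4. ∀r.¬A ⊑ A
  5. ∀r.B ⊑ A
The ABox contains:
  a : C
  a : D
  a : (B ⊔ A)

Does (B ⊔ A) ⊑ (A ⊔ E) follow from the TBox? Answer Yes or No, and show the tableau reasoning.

1. (B ⊔ A) ⊑ (A ⊔ E)  ⇔  ((B ⊔ A) ⊓ (¬A ⊓ ¬E)) unsat w.r.t. T
   all branches close; clash {A, ¬A} at x₀
2. Hence (B ⊔ A) ⊑ (A ⊔ E): entailed.

Yes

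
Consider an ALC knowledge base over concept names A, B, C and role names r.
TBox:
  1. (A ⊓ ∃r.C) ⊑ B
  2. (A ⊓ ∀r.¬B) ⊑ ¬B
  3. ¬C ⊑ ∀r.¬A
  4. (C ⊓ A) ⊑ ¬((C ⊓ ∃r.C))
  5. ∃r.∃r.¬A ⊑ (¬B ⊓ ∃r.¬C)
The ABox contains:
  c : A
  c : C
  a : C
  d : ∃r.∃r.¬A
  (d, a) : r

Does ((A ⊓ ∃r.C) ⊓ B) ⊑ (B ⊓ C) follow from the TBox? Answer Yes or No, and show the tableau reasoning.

1. ((A ⊓ ∃r.C) ⊓ B) ⊑ (B ⊓ C)  ⇔  (((A ⊓ ∃r.C) ⊓ B) ⊓ (¬B ⊔ ¬C)) unsat w.r.t. T
   open: L(x₀) ⊇ {A, B, ¬C, ∀r.¬A, ∀r.∀r.A, …} (+ ∃-successors)
2. Hence ((A ⊓ ∃r.C) ⊓ B) ⊑ (B ⊓ C): not entailed.

No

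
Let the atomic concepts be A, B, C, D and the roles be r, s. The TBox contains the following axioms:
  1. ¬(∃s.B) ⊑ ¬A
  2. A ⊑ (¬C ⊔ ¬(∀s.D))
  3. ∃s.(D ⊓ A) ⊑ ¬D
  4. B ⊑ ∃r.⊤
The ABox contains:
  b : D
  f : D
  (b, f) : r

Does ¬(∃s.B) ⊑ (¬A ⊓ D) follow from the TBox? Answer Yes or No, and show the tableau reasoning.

1. ¬(∃s.B) ⊑ (¬A ⊓ D)  ⇔  (∀s.¬B ⊓ (A ⊔ ¬D)) unsat w.r.t. T
   apply at x₀: ¬(∃s.B)⊑¬A
   open: L(x₀) ⊇ {¬A, ¬B, ¬D, ∀s.¬B}
2. Hence ¬(∃s.B) ⊑ (¬A ⊓ D): not entailed.

No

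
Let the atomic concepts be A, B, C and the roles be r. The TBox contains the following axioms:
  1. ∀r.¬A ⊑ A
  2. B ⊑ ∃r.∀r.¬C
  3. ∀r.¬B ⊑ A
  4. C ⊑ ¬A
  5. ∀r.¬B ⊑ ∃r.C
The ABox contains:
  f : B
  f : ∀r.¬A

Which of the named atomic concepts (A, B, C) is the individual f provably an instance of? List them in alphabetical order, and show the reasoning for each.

1. f : A?  L(f) = {B, ∀r.¬A} ∪ {¬A}
   clash {A, ¬A} at f — f ∈ A
2. f : B?  L(f) = {B, ∀r.¬A} ∪ {¬B}
   clash {B, ¬B} at f — f ∈ B
3. f : C?  L(f) = {B, ∀r.¬A} ∪ {¬C}
   apply at f: ∀r.¬A⊑A; B⊑∃r.∀r.¬C
   open: L(f) ⊇ {A, B, ¬C, ∀r.¬A, ∃r.B, …} (+ ∃-successors) — f ∉ C possible
4. Entailed for f: {A, B}

{A, B}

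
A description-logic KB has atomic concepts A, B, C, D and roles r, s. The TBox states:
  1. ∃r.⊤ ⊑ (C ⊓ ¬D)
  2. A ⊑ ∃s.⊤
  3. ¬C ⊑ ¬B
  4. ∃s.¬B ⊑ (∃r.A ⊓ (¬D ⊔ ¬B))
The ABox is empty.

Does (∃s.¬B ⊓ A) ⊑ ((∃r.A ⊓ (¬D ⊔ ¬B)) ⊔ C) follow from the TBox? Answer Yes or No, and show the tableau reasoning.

1. (∃s.¬B ⊓ A) ⊑ ((∃r.A ⊓ (¬D ⊔ ¬B)) ⊔ C)  ⇔  ((∃s.¬B ⊓ A) ⊓ ((∀r.¬A ⊔ (D ⊓ B)) ⊓ ¬C)) unsat w.r.t. T
   all branches close; clash {B, ¬B} at x₀
2. Hence (∃s.¬B ⊓ A) ⊑ ((∃r.A ⊓ (¬D ⊔ ¬B)) ⊔ C): entailed.

Yes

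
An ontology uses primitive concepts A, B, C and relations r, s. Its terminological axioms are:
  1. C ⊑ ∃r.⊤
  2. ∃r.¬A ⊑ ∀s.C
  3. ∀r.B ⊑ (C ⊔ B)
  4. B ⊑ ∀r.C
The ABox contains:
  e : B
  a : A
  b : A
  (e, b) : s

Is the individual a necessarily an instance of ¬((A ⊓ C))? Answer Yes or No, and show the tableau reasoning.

No

1. a : ¬((A ⊓ C))?  L(a) = {A} ∪ {(A ⊓ C)}
   apply at a: C⊑∃r.⊤
   open: L(a) ⊇ {A, C, ¬B, ∀r.A, ∃r.¬B, …} (+ ∃-successors) — a ∉ ¬((A ⊓ C)) possible
2. Hence a : ¬((A ⊓ C)): not entailed.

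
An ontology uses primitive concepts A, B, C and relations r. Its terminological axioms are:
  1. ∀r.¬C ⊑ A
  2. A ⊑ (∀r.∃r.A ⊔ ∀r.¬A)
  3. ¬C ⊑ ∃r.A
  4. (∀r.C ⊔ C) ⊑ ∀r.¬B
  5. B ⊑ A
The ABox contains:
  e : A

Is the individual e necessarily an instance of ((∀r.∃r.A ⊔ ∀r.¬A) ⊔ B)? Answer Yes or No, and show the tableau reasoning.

Yes

1. e : ((∀r.∃r.A ⊔ ∀r.¬A) ⊔ B)?  L(e) = {A} ∪ {((∃r.∀r.¬A ⊓ ∃r.A) ⊓ ¬B)}
   clash {A, ¬A} at an ∃-successor — e ∈ ((∀r.∃r.A ⊔ ∀r.¬A) ⊔ B)
2. Hence e : ((∀r.∃r.A ⊔ ∀r.¬A) ⊔ B): entailed.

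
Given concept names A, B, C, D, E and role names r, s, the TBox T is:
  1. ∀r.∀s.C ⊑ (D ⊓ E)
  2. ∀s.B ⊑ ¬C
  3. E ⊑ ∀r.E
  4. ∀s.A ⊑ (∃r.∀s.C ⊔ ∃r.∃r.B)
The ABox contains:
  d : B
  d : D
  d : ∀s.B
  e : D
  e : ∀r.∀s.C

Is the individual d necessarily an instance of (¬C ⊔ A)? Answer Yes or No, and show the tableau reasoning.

1. d : (¬C ⊔ A)?  L(d) = {B, D, ∀s.B} ∪ {(C ⊓ ¬A)}
   clash {C, ¬C} at d — d ∈ (¬C ⊔ A)
2. Hence d : (¬C ⊔ A): entailed.

Yes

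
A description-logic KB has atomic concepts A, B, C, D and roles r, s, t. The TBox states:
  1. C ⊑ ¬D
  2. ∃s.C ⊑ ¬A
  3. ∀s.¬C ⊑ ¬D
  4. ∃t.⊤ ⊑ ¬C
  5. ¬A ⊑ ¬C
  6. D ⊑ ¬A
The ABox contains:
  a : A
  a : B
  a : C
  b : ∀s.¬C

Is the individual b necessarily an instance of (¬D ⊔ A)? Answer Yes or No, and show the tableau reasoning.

1. b : (¬D ⊔ A)?  L(b) = {∀s.¬C} ∪ {(D ⊓ ¬A)}
   clash {D, ¬D} at b — b ∈ (¬D ⊔ A)
2. Hence b : (¬D ⊔ A): entailed.

Yes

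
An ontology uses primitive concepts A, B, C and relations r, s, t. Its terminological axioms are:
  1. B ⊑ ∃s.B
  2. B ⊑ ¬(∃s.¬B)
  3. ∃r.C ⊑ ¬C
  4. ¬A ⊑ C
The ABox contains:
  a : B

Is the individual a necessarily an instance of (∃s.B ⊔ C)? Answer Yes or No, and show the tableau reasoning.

1. a : (∃s.B ⊔ C)?  L(a) = {B} ∪ {(∀s.¬B ⊓ ¬C)}
   clash {C, ¬C} at a — a ∈ (∃s.B ⊔ C)
2. Hence a : (∃s.B ⊔ C): entailed.

Yes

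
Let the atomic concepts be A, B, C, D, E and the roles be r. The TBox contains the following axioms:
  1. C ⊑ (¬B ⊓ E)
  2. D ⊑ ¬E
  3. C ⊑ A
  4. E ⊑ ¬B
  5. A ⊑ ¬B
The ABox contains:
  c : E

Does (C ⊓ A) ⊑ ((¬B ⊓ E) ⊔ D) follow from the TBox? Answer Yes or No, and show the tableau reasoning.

Yes

1. (C ⊓ A) ⊑ ((¬B ⊓ E) ⊔ D)  ⇔  ((C ⊓ A) ⊓ ((B ⊔ ¬E) ⊓ ¬D)) unsat w.r.t. T
   all branches close; clash {E, ¬E} at x₀
2. Hence (C ⊓ A) ⊑ ((¬B ⊓ E) ⊔ D): entailed.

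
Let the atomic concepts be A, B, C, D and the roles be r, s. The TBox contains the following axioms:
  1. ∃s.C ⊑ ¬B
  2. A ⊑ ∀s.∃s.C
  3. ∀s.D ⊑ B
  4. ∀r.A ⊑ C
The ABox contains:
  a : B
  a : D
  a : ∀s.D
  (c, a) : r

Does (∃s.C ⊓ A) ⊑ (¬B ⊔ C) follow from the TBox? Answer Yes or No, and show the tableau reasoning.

1. (∃s.C ⊓ A) ⊑ (¬B ⊔ C)  ⇔  ((∃s.C ⊓ A) ⊓ (B ⊓ ¬C)) unsat w.r.t. T
   all branches close; clash {B, ¬B} at x₀
2. Hence (∃s.C ⊓ A) ⊑ (¬B ⊔ C): entailed.

Yes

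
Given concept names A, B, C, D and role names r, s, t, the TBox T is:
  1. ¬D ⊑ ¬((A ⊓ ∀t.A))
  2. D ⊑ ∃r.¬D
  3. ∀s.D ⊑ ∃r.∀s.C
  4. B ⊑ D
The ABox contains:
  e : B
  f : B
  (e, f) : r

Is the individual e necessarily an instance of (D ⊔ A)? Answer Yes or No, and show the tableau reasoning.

1. e : (D ⊔ A)?  L(e) = {B} ∪ {(¬D ⊓ ¬A)}
   clash {D, ¬D} at e — e ∈ (D ⊔ A)
2. Hence e : (D ⊔ A): entailed.

Yes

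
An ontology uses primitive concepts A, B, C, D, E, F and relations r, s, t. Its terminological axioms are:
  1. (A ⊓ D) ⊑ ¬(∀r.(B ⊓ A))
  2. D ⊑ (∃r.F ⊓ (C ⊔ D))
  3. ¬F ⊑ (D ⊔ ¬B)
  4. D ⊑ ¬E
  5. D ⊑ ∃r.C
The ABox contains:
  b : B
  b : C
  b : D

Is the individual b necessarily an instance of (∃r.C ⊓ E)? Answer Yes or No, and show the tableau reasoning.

No

1. b : (∃r.C ⊓ E)?  L(b) = {B, C, D} ∪ {(∀r.¬C ⊔ ¬E)}
   apply at b: D⊑(∃r.F ⊓ (C ⊔ D)); D⊑¬E; D⊑∃r.C
   open: L(b) ⊇ {B, C, D, F, ¬A, …} (+ ∃-successors) — b ∉ (∃r.C ⊓ E) possible
2. Hence b : (∃r.C ⊓ E): not entailed.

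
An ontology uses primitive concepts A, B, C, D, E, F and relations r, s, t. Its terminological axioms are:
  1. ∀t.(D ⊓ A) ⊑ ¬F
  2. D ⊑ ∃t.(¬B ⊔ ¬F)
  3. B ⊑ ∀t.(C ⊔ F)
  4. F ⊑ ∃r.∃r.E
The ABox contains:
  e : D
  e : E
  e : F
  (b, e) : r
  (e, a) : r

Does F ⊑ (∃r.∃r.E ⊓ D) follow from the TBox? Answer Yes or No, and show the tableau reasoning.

No

1. F ⊑ (∃r.∃r.E ⊓ D)  ⇔  (F ⊓ (∀r.∀r.¬E ⊔ ¬D)) unsat w.r.t. T
   apply at x₀: F⊑∃r.∃r.E
   open: L(x₀) ⊇ {F, ¬B, ¬D, ∃r.∃r.E, ∃t.(¬D ⊔ ¬A)} (+ ∃-successors)
2. Hence F ⊑ (∃r.∃r.E ⊓ D): not entailed.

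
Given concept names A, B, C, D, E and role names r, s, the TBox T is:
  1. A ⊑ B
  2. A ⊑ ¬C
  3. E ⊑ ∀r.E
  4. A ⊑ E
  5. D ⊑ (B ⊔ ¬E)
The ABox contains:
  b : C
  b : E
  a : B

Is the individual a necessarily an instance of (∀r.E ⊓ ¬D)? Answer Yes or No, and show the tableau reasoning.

1. a : (∀r.E ⊓ ¬D)?  L(a) = {B} ∪ {(∃r.¬E ⊔ D)}
   open: L(a) ⊇ {B, ¬A, ¬D, ¬E, ∃r.¬E} (+ ∃-successors) — a ∉ (∀r.E ⊓ ¬D) possible
2. Hence a : (∀r.E ⊓ ¬D): not entailed.

No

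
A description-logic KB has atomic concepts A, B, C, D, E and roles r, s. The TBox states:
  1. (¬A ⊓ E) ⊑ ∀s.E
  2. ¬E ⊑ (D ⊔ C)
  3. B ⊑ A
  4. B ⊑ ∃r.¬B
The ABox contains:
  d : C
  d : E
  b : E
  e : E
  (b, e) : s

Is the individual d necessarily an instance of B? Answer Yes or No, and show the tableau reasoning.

No

1. d : B?  L(d) = {C, E} ∪ {¬B}
   open: L(d) ⊇ {A, C, E, ¬B} — d ∉ B possible
2. Hence d : B: not entailed.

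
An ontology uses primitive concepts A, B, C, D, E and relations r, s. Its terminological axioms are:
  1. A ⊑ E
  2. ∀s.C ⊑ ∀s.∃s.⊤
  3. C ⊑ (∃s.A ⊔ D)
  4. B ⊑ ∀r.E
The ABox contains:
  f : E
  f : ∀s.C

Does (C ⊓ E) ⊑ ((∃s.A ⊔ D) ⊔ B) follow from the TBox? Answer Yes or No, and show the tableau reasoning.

Yes

1. (C ⊓ E) ⊑ ((∃s.A ⊔ D) ⊔ B)  ⇔  ((C ⊓ E) ⊓ ((∀s.¬A ⊓ ¬D) ⊓ ¬B)) unsat w.r.t. T
   all branches close; clash {D, ¬D} at x₀
2. Hence (C ⊓ E) ⊑ ((∃s.A ⊔ D) ⊔ B): entailed.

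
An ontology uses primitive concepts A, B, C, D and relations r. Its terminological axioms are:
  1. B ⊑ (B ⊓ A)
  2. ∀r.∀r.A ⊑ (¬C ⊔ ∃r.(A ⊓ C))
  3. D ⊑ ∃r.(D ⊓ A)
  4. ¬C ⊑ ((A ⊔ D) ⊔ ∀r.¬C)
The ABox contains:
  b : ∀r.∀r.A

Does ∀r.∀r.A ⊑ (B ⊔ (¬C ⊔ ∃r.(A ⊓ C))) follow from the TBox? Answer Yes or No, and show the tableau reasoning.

1. ∀r.∀r.A ⊑ (B ⊔ (¬C ⊔ ∃r.(A ⊓ C)))  ⇔  (∀r.∀r.A ⊓ (¬B ⊓ (C ⊓ ∀r.(¬A ⊔ ¬C)))) unsat w.r.t. T
   all branches close; clash {C, ¬C} at an ∃-successor
2. Hence ∀r.∀r.A ⊑ (B ⊔ (¬C ⊔ ∃r.(A ⊓ C))): entailed.

Yes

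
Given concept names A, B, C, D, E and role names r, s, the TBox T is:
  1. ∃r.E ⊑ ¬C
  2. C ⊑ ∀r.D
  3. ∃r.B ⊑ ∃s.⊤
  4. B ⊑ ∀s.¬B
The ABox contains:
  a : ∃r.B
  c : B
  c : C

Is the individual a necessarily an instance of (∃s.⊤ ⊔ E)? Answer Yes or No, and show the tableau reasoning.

Yes

1. a : (∃s.⊤ ⊔ E)?  L(a) = {∃r.B} ∪ {(∀s.⊥ ⊓ ¬E)}
   clash ⊥ at an ∃-successor — a ∈ (∃s.⊤ ⊔ E)
2. Hence a : (∃s.⊤ ⊔ E): entailed.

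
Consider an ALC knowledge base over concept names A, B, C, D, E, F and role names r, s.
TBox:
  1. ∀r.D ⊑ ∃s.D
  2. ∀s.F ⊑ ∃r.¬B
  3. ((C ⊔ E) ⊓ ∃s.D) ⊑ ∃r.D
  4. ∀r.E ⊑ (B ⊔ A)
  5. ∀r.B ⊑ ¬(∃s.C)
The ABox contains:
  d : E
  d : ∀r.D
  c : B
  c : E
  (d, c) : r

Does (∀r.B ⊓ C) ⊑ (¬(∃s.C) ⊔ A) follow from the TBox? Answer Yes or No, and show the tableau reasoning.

1. (∀r.B ⊓ C) ⊑ (¬(∃s.C) ⊔ A)  ⇔  ((∀r.B ⊓ C) ⊓ (∃s.C ⊓ ¬A)) unsat w.r.t. T
   all branches close; clash {A, ¬A} at x₀
2. Hence (∀r.B ⊓ C) ⊑ (¬(∃s.C) ⊔ A): entailed.

Yes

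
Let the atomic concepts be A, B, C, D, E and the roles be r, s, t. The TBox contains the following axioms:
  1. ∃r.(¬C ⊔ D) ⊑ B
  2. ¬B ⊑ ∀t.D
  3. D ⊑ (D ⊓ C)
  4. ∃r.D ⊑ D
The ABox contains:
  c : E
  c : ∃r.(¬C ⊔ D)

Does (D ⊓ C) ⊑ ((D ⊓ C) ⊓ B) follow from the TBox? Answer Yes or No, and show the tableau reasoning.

1. (D ⊓ C) ⊑ ((D ⊓ C) ⊓ B)  ⇔  ((D ⊓ C) ⊓ ((¬D ⊔ ¬C) ⊔ ¬B)) unsat w.r.t. T
   open: L(x₀) ⊇ {C, D, ¬B, ∀r.(C ⊓ ¬D), ∀t.D}
2. Hence (D ⊓ C) ⊑ ((D ⊓ C) ⊓ B): not entailed.

No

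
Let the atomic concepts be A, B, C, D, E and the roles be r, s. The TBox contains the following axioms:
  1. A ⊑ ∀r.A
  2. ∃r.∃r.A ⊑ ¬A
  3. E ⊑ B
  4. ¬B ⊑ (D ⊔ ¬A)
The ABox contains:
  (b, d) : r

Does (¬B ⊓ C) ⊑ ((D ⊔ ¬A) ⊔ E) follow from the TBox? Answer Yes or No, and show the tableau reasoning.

1. (¬B ⊓ C) ⊑ ((D ⊔ ¬A) ⊔ E)  ⇔  ((¬B ⊓ C) ⊓ ((¬D ⊓ A) ⊓ ¬E)) unsat w.r.t. T
   all branches close; clash {A, ¬A} at x₀
2. Hence (¬B ⊓ C) ⊑ ((D ⊔ ¬A) ⊔ E): entailed.

Yes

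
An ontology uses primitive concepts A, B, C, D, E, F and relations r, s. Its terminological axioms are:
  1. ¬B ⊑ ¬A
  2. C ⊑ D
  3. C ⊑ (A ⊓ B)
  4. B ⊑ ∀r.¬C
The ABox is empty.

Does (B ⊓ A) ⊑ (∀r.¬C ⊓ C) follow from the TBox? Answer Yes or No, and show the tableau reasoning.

No

1. (B ⊓ A) ⊑ (∀r.¬C ⊓ C)  ⇔  ((B ⊓ A) ⊓ (∃r.C ⊔ ¬C)) unsat w.r.t. T
   apply at x₀: B⊑∀r.¬C
   open: L(x₀) ⊇ {A, B, ¬C, ∀r.¬C}
2. Hence (B ⊓ A) ⊑ (∀r.¬C ⊓ C): not entailed.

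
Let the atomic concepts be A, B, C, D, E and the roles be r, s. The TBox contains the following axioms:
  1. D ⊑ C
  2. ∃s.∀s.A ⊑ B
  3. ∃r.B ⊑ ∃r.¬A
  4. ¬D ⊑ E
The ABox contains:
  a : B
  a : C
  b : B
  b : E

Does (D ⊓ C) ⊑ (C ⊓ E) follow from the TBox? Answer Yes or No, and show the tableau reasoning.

No

1. (D ⊓ C) ⊑ (C ⊓ E)  ⇔  ((D ⊓ C) ⊓ (¬C ⊔ ¬E)) unsat w.r.t. T
   open: L(x₀) ⊇ {C, D, ¬E, ∀r.¬B, ∀s.∃s.¬A}
2. Hence (D ⊓ C) ⊑ (C ⊓ E): not entailed.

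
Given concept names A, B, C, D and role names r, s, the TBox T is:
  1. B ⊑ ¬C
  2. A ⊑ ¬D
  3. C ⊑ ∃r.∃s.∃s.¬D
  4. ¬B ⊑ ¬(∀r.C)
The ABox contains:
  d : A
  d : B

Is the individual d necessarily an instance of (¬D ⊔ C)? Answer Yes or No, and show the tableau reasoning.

1. d : (¬D ⊔ C)?  L(d) = {A, B} ∪ {(D ⊓ ¬C)}
   clash {D, ¬D} at d — d ∈ (¬D ⊔ C)
2. Hence d : (¬D ⊔ C): entailed.

Yes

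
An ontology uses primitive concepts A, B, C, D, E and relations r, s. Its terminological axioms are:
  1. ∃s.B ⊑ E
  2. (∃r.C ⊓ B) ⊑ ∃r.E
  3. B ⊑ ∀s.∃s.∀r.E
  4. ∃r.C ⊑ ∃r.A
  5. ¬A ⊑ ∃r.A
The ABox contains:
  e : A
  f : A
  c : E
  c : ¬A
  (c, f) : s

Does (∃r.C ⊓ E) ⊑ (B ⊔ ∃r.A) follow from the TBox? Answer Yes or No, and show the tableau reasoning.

Yes

1. (∃r.C ⊓ E) ⊑ (B ⊔ ∃r.A)  ⇔  ((∃r.C ⊓ E) ⊓ (¬B ⊓ ∀r.¬A)) unsat w.r.t. T
   all branches close; clash {A, ¬A} at an ∃-successor
2. Hence (∃r.C ⊓ E) ⊑ (B ⊔ ∃r.A): entailed.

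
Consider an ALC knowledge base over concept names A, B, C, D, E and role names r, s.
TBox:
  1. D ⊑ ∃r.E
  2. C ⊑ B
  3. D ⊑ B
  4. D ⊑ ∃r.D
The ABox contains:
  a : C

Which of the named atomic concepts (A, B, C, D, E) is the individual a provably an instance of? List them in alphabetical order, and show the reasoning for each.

{B, C}

1. a : A?  L(a) = {C} ∪ {¬A}
   apply at a: C⊑B
   open: L(a) ⊇ {B, C, ¬A, ¬D} — a ∉ A possible
2. a : B?  L(a) = {C} ∪ {¬B}
   clash {B, ¬B} at a — a ∈ B
3. a : C?  L(a) = {C} ∪ {¬C}
   clash {C, ¬C} at a — a ∈ C
4. a : D?  L(a) = {C} ∪ {¬D}
   apply at a: C⊑B
   open: L(a) ⊇ {B, C, ¬D} — a ∉ D possible
5. a : E?  L(a) = {C} ∪ {¬E}
   apply at a: C⊑B
   open: L(a) ⊇ {B, C, ¬D, ¬E} — a ∉ E possible
6. Entailed for a: {B, C}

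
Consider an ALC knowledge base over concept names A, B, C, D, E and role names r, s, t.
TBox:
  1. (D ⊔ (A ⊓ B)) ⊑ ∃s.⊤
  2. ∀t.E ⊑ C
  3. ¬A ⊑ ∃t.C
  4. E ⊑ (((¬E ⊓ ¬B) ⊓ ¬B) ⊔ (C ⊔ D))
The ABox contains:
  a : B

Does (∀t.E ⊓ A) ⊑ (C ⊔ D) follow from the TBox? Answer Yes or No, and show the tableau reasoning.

1. (∀t.E ⊓ A) ⊑ (C ⊔ D)  ⇔  ((∀t.E ⊓ A) ⊓ (¬C ⊓ ¬D)) unsat w.r.t. T
   all branches close; clash {C, ¬C} at x₀
2. Hence (∀t.E ⊓ A) ⊑ (C ⊔ D): entailed.

Yes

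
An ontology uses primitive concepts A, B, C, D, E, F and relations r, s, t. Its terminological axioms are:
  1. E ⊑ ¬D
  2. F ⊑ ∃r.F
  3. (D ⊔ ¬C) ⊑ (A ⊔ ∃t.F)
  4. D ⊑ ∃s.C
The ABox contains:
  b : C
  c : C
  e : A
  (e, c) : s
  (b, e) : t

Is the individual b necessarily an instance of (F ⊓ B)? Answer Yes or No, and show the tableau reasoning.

No

1. b : (F ⊓ B)?  L(b) = {C} ∪ {(¬F ⊔ ¬B)}
   open: L(b) ⊇ {C, ¬D, ¬F} — b ∉ (F ⊓ B) possible
2. Hence b : (F ⊓ B): not entailed.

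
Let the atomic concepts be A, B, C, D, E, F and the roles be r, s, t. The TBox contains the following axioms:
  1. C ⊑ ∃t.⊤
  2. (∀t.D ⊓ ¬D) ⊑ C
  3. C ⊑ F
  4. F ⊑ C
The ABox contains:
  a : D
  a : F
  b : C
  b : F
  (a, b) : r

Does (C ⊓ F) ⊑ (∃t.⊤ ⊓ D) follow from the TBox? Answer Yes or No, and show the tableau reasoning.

1. (C ⊓ F) ⊑ (∃t.⊤ ⊓ D)  ⇔  ((C ⊓ F) ⊓ (∀t.⊥ ⊔ ¬D)) unsat w.r.t. T
   apply at x₀: C⊑∃t.⊤
   open: L(x₀) ⊇ {C, F, ¬D, ∃t.⊤} (+ ∃-successors)
2. Hence (C ⊓ F) ⊑ (∃t.⊤ ⊓ D): not entailed.

No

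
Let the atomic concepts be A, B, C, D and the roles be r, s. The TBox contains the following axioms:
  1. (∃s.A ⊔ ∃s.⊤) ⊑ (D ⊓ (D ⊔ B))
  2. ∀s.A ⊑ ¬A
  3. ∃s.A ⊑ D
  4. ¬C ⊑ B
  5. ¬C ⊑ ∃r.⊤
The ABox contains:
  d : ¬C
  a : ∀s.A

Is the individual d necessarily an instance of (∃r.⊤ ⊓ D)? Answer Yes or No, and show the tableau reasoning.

No

1. d : (∃r.⊤ ⊓ D)?  L(d) = {¬C} ∪ {(∀r.⊥ ⊔ ¬D)}
   apply at d: ¬C⊑B; ¬C⊑∃r.⊤
   open: L(d) ⊇ {B, ¬A, ¬C, ¬D, ∀s.¬A, …} (+ ∃-successors) — d ∉ (∃r.⊤ ⊓ D) possible
2. Hence d : (∃r.⊤ ⊓ D): not entailed.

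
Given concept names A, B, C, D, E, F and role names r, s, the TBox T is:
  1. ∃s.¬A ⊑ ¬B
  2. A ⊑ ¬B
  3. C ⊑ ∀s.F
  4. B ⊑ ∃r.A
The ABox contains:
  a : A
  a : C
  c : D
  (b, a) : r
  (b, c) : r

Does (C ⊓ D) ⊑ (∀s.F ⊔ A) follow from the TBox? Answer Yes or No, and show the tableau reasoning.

1. (C ⊓ D) ⊑ (∀s.F ⊔ A)  ⇔  ((C ⊓ D) ⊓ (∃s.¬F ⊓ ¬A)) unsat w.r.t. T
   all branches close; clash {F, ¬F} at an ∃-successor
2. Hence (C ⊓ D) ⊑ (∀s.F ⊔ A): entailed.

Yes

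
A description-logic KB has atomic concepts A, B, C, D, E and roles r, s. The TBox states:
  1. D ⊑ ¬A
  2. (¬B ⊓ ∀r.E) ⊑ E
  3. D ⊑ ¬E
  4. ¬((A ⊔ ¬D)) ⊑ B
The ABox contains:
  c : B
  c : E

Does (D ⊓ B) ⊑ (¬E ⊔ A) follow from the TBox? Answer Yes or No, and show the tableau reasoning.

1. (D ⊓ B) ⊑ (¬E ⊔ A)  ⇔  ((D ⊓ B) ⊓ (E ⊓ ¬A)) unsat w.r.t. T
   all branches close; clash {E, ¬E} at x₀
2. Hence (D ⊓ B) ⊑ (¬E ⊔ A): entailed.

Yes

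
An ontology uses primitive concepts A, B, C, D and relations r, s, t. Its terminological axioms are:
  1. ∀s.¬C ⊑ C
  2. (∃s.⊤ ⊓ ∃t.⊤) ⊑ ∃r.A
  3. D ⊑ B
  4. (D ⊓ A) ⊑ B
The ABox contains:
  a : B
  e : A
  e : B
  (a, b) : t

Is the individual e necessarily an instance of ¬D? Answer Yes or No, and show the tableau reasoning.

1. e : ¬D?  L(e) = {A, B} ∪ {D}
   open: L(e) ⊇ {A, B, D, ∀t.⊥, ∃s.C} (+ ∃-successors) — e ∉ ¬D possible
2. Hence e : ¬D: not entailed.

No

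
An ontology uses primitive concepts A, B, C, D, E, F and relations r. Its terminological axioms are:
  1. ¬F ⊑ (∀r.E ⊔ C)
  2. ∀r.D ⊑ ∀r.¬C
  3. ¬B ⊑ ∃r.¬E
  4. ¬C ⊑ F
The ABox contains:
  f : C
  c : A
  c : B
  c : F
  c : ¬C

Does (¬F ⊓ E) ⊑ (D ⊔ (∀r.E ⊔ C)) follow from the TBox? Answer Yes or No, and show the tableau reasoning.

1. (¬F ⊓ E) ⊑ (D ⊔ (∀r.E ⊔ C))  ⇔  ((¬F ⊓ E) ⊓ (¬D ⊓ (∃r.¬E ⊓ ¬C))) unsat w.r.t. T
   all branches close; clash {F, ¬F} at x₀
2. Hence (¬F ⊓ E) ⊑ (D ⊔ (∀r.E ⊔ C)): entailed.

Yes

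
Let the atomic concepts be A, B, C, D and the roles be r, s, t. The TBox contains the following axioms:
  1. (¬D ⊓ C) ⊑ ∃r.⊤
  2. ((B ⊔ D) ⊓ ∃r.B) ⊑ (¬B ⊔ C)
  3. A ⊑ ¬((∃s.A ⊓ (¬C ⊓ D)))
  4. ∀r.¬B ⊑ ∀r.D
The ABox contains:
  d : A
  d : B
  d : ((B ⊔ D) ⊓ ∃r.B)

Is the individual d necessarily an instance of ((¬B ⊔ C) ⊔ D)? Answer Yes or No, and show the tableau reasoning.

1. d : ((¬B ⊔ C) ⊔ D)?  L(d) = {A, B, ((B ⊔ D) ⊓ ∃r.B)} ∪ {((B ⊓ ¬C) ⊓ ¬D)}
   clash {C, ¬C} at d — d ∈ ((¬B ⊔ C) ⊔ D)
2. Hence d : ((¬B ⊔ C) ⊔ D): entailed.

Yes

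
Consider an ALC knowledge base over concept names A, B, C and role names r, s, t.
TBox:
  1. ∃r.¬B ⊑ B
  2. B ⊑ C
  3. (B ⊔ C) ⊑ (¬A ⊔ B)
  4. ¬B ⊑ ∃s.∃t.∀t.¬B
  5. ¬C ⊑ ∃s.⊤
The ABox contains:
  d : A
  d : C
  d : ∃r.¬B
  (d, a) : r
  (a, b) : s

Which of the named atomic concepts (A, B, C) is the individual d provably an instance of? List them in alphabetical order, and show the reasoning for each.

1. d : A?  L(d) = {A, C, ∃r.¬B} ∪ {¬A}
   clash {A, ¬A} at d — d ∈ A
2. d : B?  L(d) = {A, C, ∃r.¬B} ∪ {¬B}
   clash {B, ¬B} at d — d ∈ B
3. d : C?  L(d) = {A, C, ∃r.¬B} ∪ {¬C}
   clash {C, ¬C} at d — d ∈ C
4. Entailed for d: {A, B, C}

{A, B, C}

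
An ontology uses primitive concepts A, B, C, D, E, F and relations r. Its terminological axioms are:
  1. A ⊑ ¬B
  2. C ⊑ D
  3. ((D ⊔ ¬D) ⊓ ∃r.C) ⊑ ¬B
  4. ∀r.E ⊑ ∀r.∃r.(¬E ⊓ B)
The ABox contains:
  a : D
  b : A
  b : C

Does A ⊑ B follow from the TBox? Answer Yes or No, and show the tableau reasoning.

No

1. A ⊑ B  ⇔  (A ⊓ ¬B) unsat w.r.t. T
   open: L(x₀) ⊇ {A, ¬B, ¬C, ∃r.¬E} (+ ∃-successors)
2. Hence A ⊑ B: not entailed.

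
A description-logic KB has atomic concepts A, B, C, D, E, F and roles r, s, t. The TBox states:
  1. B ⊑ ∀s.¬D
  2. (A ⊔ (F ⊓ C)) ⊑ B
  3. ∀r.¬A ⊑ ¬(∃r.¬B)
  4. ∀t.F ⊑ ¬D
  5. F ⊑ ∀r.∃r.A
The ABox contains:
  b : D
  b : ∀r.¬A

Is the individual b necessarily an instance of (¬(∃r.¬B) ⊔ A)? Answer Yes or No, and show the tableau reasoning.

1. b : (¬(∃r.¬B) ⊔ A)?  L(b) = {D, ∀r.¬A} ∪ {(∃r.¬B ⊓ ¬A)}
   clash {D, ¬D} at b — b ∈ (¬(∃r.¬B) ⊔ A)
2. Hence b : (¬(∃r.¬B) ⊔ A): entailed.

Yes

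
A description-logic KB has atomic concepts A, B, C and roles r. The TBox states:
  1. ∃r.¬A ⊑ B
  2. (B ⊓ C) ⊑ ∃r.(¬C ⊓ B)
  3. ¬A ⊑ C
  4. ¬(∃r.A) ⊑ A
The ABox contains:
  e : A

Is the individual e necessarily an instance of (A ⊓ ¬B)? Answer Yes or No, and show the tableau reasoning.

No

1. e : (A ⊓ ¬B)?  L(e) = {A} ∪ {(¬A ⊔ B)}
   open: L(e) ⊇ {A, B, ¬C} — e ∉ (A ⊓ ¬B) possible
2. Hence e : (A ⊓ ¬B): not entailed.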